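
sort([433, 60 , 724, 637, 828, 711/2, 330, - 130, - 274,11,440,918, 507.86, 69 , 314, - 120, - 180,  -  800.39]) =[  -  800.39,-274, - 180, - 130, - 120,11, 60,69, 314,330, 711/2, 433, 440, 507.86,637,724,828,918 ]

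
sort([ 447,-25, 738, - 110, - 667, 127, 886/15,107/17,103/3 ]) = [-667, - 110,-25 , 107/17, 103/3,886/15, 127, 447, 738]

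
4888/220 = 1222/55 = 22.22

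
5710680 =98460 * 58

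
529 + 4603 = 5132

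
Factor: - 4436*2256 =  - 2^6 * 3^1*47^1*  1109^1 = - 10007616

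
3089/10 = 308 + 9/10=308.90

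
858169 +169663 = 1027832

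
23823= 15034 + 8789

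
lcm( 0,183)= 0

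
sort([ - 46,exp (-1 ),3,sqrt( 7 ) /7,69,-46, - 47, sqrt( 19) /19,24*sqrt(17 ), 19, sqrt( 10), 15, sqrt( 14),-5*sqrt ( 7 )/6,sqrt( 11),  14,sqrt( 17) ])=[ - 47, - 46, - 46,  -  5*sqrt( 7)/6, sqrt( 19 )/19, exp (  -  1 ), sqrt(7) /7, 3 , sqrt( 10 ), sqrt( 11), sqrt( 14),sqrt( 17),14, 15 , 19,69, 24*sqrt ( 17) ]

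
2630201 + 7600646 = 10230847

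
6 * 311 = 1866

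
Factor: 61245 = 3^2*5^1*1361^1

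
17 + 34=51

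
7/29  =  7/29 = 0.24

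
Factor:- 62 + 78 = 16 = 2^4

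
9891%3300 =3291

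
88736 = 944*94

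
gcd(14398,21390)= 46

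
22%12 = 10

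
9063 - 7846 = 1217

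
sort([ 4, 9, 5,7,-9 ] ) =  [ - 9,4, 5,7,9 ] 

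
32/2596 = 8/649 = 0.01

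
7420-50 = 7370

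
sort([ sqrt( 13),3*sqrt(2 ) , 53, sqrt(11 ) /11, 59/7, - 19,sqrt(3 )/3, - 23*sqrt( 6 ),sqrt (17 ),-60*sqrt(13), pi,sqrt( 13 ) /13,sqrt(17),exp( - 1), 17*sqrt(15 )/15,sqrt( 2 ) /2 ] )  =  [-60*sqrt (13 ), - 23*sqrt ( 6 ), - 19, sqrt(13)/13,sqrt(11 ) /11,exp ( - 1 ), sqrt(3 ) /3, sqrt(2)/2, pi, sqrt(13),  sqrt(17 ), sqrt(17), 3*sqrt (2),17*sqrt(15 ) /15,59/7, 53] 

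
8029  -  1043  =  6986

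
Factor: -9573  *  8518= - 2^1 * 3^1 * 3191^1*4259^1  =  - 81542814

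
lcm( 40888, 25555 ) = 204440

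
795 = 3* 265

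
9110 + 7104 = 16214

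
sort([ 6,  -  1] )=[ -1,6]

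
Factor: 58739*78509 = 151^1*389^1*78509^1=4611540151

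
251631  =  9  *27959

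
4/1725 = 4/1725 = 0.00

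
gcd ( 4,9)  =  1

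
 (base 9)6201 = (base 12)2761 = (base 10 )4537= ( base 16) 11b9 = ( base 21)A61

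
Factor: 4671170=2^1*5^1*7^2*9533^1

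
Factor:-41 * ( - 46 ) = 1886  =  2^1*23^1 *41^1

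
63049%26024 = 11001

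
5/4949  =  5/4949 = 0.00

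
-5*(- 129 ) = 645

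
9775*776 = 7585400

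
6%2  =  0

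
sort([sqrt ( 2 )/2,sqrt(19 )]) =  [sqrt( 2) /2,sqrt( 19)]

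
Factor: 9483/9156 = 2^( - 2)*7^( - 1)*29^1 = 29/28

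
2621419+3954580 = 6575999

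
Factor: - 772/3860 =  - 1/5 = - 5^( - 1 ) 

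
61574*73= 4494902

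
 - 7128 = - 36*198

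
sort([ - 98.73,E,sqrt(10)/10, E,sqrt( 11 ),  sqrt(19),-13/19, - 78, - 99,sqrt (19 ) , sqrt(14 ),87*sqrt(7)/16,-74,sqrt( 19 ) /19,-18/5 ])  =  [ - 99, - 98.73, - 78,-74, - 18/5,-13/19 , sqrt(19 )/19,sqrt(10 )/10 , E,E,sqrt( 11 ), sqrt(14 ), sqrt(19), sqrt(19), 87*sqrt(7)/16]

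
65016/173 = 65016/173 = 375.82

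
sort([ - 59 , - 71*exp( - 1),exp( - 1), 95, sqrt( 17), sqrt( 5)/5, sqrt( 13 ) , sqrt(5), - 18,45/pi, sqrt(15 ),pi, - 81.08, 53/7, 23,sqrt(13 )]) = [- 81.08, - 59, - 71*exp( - 1), - 18,exp(-1), sqrt( 5)/5,sqrt( 5) , pi, sqrt( 13),  sqrt ( 13), sqrt ( 15),sqrt(17 )  ,  53/7,45/pi, 23, 95]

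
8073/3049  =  8073/3049 =2.65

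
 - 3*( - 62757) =188271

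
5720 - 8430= -2710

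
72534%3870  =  2874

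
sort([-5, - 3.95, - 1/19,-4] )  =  [-5, - 4, - 3.95, - 1/19]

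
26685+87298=113983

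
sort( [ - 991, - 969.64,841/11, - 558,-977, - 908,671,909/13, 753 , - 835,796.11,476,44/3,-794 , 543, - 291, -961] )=[ - 991, - 977,-969.64, - 961, -908, - 835, - 794, - 558, - 291,44/3,909/13,841/11, 476,543, 671,753, 796.11]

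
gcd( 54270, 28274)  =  134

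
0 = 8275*0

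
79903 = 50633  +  29270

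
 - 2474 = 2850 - 5324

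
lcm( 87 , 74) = 6438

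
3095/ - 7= - 3095/7 = - 442.14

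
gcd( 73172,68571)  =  1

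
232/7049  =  232/7049=0.03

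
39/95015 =39/95015 = 0.00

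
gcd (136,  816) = 136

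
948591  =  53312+895279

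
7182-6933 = 249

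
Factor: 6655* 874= 2^1*5^1*11^3*19^1*23^1 = 5816470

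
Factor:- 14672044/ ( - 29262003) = 2^2*3^(-1)*23^(-1)*277^(  -  1)*1439^1*1531^( - 1 )*2549^1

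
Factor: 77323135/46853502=2666315/1615638 = 2^(-1)*3^(-1)*5^1*67^( - 1 )*4019^ ( - 1)*533263^1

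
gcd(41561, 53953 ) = 1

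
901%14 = 5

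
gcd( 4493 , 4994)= 1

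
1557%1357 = 200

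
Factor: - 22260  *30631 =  - 681846060 = -2^2*3^1*5^1*7^1*53^1*30631^1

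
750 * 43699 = 32774250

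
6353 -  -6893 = 13246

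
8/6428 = 2/1607 =0.00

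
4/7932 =1/1983 = 0.00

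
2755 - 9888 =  - 7133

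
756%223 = 87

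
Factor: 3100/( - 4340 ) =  - 5/7=- 5^1*7^( - 1 ) 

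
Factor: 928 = 2^5 * 29^1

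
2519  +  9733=12252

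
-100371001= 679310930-779681931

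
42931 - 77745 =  - 34814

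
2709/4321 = 2709/4321 =0.63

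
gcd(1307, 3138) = 1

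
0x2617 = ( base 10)9751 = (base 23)I9M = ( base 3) 111101011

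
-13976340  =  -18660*749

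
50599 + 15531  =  66130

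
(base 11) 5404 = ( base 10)7143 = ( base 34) 663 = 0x1BE7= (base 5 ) 212033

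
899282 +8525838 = 9425120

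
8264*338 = 2793232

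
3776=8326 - 4550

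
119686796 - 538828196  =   - 419141400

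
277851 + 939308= 1217159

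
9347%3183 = 2981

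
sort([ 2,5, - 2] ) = [ -2,2,5]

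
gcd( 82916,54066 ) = 2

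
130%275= 130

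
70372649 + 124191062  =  194563711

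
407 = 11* 37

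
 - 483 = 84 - 567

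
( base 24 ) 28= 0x38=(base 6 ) 132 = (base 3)2002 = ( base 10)56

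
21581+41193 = 62774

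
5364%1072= 4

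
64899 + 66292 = 131191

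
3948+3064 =7012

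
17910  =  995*18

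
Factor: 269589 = 3^1*73^1*1231^1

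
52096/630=26048/315 = 82.69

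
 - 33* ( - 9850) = 325050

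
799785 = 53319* 15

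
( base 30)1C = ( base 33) 19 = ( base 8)52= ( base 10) 42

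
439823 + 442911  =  882734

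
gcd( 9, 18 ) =9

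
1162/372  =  581/186 =3.12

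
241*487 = 117367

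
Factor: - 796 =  - 2^2*199^1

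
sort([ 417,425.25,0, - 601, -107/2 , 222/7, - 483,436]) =[ - 601,-483, - 107/2,  0,222/7, 417,425.25, 436]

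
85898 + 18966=104864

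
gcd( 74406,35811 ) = 3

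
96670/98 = 986 + 3/7 = 986.43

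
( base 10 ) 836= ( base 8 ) 1504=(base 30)rq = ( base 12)598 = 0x344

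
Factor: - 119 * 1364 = - 2^2*7^1 *11^1*17^1*31^1 = -162316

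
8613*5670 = 48835710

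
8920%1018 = 776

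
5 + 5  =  10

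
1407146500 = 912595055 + 494551445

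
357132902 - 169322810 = 187810092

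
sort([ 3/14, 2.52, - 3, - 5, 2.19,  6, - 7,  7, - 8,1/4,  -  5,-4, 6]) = [-8,-7, - 5, - 5, - 4, - 3, 3/14,  1/4  ,  2.19, 2.52, 6, 6, 7 ]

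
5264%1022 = 154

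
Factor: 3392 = 2^6*53^1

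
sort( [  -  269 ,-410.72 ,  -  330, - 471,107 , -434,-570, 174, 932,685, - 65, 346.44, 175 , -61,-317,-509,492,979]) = [ - 570,-509, - 471,-434 ,- 410.72, - 330,- 317 ,  -  269 , - 65,-61, 107 , 174,175,346.44,  492,  685, 932 , 979] 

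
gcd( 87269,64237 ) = 1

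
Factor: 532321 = 17^1 * 173^1*181^1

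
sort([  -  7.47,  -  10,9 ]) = [ - 10,-7.47, 9 ]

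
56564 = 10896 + 45668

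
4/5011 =4/5011 = 0.00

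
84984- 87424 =  -  2440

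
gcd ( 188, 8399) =1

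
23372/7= 3338 + 6/7 = 3338.86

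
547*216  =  118152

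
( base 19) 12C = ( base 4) 12123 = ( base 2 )110011011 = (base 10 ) 411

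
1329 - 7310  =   - 5981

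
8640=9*960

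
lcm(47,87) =4089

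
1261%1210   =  51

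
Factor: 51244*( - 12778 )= - 654795832=- 2^3 * 23^1* 557^1 * 6389^1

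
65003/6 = 10833 + 5/6 = 10833.83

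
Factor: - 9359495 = - 5^1 *19^1*83^1*1187^1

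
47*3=141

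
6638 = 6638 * 1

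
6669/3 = 2223 = 2223.00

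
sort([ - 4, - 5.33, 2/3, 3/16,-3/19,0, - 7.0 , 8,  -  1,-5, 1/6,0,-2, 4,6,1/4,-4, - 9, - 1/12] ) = [-9 ,-7.0, - 5.33,-5, - 4,-4, - 2,-1, - 3/19, - 1/12,  0, 0,1/6, 3/16,  1/4 , 2/3, 4,6,8 ] 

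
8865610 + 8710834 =17576444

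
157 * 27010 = 4240570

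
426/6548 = 213/3274 =0.07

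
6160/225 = 27 + 17/45  =  27.38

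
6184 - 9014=  -  2830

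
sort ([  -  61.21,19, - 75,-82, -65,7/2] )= [ - 82, - 75, -65,-61.21,7/2,19]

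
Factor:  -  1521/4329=-13^1*37^( - 1)=-13/37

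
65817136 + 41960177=107777313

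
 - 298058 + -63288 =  -361346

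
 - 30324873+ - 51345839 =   -  81670712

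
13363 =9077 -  - 4286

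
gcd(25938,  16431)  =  3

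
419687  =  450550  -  30863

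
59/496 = 59/496 = 0.12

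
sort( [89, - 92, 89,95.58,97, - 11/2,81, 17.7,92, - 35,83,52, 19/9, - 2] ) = [-92 , - 35, - 11/2, - 2,19/9, 17.7,52,81,83,89,89,92,95.58,97] 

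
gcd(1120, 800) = 160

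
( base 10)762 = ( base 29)q8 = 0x2FA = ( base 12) 536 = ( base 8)1372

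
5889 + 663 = 6552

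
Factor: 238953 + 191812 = 430765=5^1*101^1 * 853^1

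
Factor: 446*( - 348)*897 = - 2^3*3^2*13^1*23^1*29^1*223^1= - 139221576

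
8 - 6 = 2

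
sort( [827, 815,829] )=[815,827, 829 ] 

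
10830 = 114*95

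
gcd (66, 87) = 3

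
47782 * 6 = 286692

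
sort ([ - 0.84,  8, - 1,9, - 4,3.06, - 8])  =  [ - 8, - 4, - 1, - 0.84,3.06 , 8,9]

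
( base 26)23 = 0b110111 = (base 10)55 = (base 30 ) 1p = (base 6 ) 131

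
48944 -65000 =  - 16056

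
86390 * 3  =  259170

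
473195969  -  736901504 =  - 263705535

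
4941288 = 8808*561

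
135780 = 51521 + 84259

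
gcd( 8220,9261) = 3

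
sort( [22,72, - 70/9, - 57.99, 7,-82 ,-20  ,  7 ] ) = [-82,-57.99, -20,  -  70/9,7,7,22 , 72 ] 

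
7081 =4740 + 2341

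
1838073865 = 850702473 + 987371392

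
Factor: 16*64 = 1024= 2^10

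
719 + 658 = 1377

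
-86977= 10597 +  - 97574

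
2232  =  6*372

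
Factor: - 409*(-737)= 301433 = 11^1 *67^1*409^1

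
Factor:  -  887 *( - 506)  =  2^1*11^1  *  23^1 *887^1 = 448822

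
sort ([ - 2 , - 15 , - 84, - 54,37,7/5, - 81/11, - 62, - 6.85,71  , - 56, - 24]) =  [-84,-62, - 56 ,-54, - 24, -15, - 81/11, - 6.85,-2, 7/5,37, 71] 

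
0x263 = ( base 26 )ND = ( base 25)ob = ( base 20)1ab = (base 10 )611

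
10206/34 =5103/17=   300.18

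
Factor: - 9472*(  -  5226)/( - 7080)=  - 2062528/295 = -2^6*5^( - 1 )*13^1*37^1*59^(  -  1)*67^1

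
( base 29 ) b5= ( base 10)324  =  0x144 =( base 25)CO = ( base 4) 11010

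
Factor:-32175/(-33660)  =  65/68 = 2^( - 2 )*5^1 * 13^1*17^( - 1 )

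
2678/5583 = 2678/5583  =  0.48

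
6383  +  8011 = 14394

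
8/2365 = 8/2365 = 0.00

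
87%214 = 87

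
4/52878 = 2/26439 = 0.00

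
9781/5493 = 1 + 4288/5493 = 1.78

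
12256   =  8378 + 3878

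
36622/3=12207+1/3= 12207.33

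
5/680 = 1/136 = 0.01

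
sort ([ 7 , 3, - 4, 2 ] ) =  [  -  4,2,3,  7]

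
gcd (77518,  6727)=7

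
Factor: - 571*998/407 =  - 569858/407 = - 2^1*11^(- 1)*37^ ( - 1)* 499^1*571^1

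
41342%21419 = 19923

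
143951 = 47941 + 96010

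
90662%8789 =2772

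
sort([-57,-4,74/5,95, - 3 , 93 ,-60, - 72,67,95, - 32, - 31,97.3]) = [ - 72, - 60,-57,- 32 , - 31, - 4,- 3,74/5, 67, 93,95,95, 97.3]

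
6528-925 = 5603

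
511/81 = 511/81 = 6.31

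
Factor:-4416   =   - 2^6 * 3^1*23^1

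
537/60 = 8+ 19/20 = 8.95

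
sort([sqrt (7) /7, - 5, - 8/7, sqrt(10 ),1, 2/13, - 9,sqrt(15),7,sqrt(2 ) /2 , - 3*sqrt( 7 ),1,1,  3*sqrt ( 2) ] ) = [ - 9, - 3 * sqrt( 7), - 5, - 8/7, 2/13, sqrt( 7 ) /7, sqrt( 2)/2, 1 , 1, 1, sqrt ( 10 ),sqrt(15), 3*sqrt(2 ), 7]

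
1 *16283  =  16283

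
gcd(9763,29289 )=9763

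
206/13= 206/13 = 15.85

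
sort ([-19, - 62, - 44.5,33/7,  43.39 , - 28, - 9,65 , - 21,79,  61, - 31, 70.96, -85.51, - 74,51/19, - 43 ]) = [-85.51, - 74, - 62, - 44.5, - 43,- 31, - 28, - 21, - 19, - 9,51/19, 33/7,43.39, 61, 65,70.96 , 79 ]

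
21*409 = 8589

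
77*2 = 154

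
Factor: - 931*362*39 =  - 2^1*3^1*7^2*13^1 * 19^1*181^1=- 13143858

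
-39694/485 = - 82 + 76/485 = - 81.84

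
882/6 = 147 = 147.00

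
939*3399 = 3191661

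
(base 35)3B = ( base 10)116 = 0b1110100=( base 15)7B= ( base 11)a6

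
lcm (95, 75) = 1425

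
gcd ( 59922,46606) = 6658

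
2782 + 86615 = 89397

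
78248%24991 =3275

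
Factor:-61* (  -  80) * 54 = 2^5*3^3*5^1*61^1 = 263520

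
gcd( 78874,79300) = 2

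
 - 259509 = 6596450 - 6855959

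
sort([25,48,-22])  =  [ - 22, 25,48]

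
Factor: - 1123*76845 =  - 86296935 = - 3^1*5^1*47^1 * 109^1*1123^1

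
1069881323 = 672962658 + 396918665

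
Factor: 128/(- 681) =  - 2^7 * 3^( - 1)*227^( - 1) 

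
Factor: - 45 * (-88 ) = 3960 = 2^3*3^2*5^1*11^1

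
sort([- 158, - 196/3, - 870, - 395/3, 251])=[ - 870, - 158, - 395/3, - 196/3, 251]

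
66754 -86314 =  - 19560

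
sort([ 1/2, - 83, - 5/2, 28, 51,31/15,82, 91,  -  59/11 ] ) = [ -83, - 59/11,-5/2,1/2, 31/15, 28,51, 82 , 91]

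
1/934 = 1/934 = 0.00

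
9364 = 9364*1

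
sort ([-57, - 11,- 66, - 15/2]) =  [-66, - 57, - 11, - 15/2 ]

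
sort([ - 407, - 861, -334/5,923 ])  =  [ - 861, - 407 ,-334/5, 923] 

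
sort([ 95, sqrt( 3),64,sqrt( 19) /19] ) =[ sqrt( 19) /19,sqrt( 3), 64,95]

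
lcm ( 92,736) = 736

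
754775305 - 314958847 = 439816458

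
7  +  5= 12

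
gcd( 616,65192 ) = 8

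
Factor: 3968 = 2^7*31^1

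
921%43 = 18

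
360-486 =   -  126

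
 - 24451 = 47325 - 71776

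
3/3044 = 3/3044 = 0.00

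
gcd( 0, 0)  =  0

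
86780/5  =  17356=17356.00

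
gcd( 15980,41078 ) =94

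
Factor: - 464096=  -  2^5*14503^1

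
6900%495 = 465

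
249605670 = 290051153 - 40445483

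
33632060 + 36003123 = 69635183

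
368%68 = 28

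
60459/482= 125 + 209/482=125.43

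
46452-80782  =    -  34330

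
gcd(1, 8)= 1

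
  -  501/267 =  - 167/89 = - 1.88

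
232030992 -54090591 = 177940401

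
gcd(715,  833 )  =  1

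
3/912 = 1/304=0.00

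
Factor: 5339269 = 13^1*61^1*6733^1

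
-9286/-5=1857 + 1/5  =  1857.20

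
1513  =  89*17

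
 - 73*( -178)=12994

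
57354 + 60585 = 117939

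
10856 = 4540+6316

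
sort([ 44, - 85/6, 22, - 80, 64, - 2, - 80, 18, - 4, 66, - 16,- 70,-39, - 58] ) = [ - 80, - 80, - 70, - 58,  -  39, - 16, - 85/6,  -  4, - 2, 18, 22 , 44, 64, 66]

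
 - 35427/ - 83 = 35427/83 =426.83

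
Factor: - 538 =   -  2^1*269^1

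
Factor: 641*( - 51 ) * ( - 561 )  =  3^2*11^1*17^2 *641^1 = 18339651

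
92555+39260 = 131815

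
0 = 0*207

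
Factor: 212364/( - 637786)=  - 2^1*3^2*17^1*919^( -1 ) = - 306/919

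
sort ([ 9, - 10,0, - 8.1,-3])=[ - 10, - 8.1,-3, 0, 9 ]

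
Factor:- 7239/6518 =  - 2^(- 1 )*3^1*19^1*127^1*3259^( - 1) 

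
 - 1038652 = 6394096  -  7432748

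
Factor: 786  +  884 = 1670=2^1*5^1*167^1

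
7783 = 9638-1855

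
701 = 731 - 30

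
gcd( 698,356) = 2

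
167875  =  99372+68503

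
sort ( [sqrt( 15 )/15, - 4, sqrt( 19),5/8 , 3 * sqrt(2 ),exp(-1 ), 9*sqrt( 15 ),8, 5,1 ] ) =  [ - 4, sqrt (15 )/15, exp( - 1 ),  5/8,1,3*sqrt (2 ),sqrt ( 19 ),  5,  8,  9*sqrt(15)]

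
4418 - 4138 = 280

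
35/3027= 35/3027= 0.01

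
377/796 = 377/796= 0.47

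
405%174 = 57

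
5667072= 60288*94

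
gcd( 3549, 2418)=39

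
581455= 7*83065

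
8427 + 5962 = 14389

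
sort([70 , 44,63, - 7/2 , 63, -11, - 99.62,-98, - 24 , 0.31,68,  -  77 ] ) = [  -  99.62 ,-98, - 77,  -  24, - 11 , -7/2,0.31, 44, 63, 63,68,70] 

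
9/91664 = 9/91664=0.00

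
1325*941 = 1246825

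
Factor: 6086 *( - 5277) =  - 32115822 = -  2^1*3^1*17^1*179^1 * 1759^1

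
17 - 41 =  - 24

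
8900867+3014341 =11915208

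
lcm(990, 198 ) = 990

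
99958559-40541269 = 59417290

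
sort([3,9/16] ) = [9/16, 3 ]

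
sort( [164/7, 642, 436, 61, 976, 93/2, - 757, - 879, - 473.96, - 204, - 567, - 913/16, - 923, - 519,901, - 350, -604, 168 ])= [ - 923, - 879, - 757,- 604, - 567, - 519, - 473.96,-350, - 204, - 913/16, 164/7, 93/2, 61,168, 436, 642, 901, 976 ] 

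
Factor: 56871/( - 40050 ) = - 71/50=- 2^(  -  1)*5^(-2 )*71^1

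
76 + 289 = 365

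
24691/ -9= - 2744 + 5/9 = -2743.44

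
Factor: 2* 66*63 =8316 = 2^2*3^3*7^1 * 11^1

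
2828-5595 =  - 2767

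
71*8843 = 627853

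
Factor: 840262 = 2^1*53^1 *7927^1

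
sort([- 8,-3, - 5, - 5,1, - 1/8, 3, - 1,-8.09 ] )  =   [-8.09,-8,  -  5, - 5 , - 3, - 1, - 1/8, 1,3 ]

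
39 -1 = 38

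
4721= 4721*1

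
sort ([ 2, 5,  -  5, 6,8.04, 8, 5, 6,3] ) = [ - 5, 2, 3, 5, 5, 6, 6, 8 , 8.04]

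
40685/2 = 20342+1/2 = 20342.50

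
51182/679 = 51182/679 = 75.38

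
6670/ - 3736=-3335/1868 = -1.79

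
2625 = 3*875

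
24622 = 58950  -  34328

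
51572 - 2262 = 49310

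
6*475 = 2850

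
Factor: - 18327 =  - 3^1*41^1 * 149^1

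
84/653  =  84/653  =  0.13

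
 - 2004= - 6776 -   -  4772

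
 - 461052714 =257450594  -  718503308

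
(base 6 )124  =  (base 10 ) 52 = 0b110100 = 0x34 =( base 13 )40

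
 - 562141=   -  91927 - 470214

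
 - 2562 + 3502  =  940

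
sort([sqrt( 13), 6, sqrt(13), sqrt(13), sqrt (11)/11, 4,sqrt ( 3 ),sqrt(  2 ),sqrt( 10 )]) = [ sqrt( 11)/11, sqrt( 2),sqrt( 3 ), sqrt(10),sqrt (13 ),sqrt (13 ), sqrt(13 ),  4, 6]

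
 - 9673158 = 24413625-34086783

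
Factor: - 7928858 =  - 2^1 * 7^1*566347^1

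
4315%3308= 1007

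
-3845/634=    - 3845/634 = - 6.06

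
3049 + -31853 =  - 28804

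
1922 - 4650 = -2728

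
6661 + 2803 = 9464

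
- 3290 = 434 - 3724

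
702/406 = 351/203 = 1.73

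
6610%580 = 230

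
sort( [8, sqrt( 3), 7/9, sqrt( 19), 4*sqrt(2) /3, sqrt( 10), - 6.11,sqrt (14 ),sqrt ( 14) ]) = [  -  6.11,7/9,sqrt( 3 ),4*sqrt ( 2 )/3,  sqrt( 10), sqrt(14), sqrt( 14), sqrt( 19 ), 8]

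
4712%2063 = 586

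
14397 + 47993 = 62390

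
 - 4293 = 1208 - 5501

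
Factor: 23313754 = 2^1*11656877^1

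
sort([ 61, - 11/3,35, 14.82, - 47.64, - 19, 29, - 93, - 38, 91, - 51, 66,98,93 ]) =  [ - 93, - 51, - 47.64, - 38, - 19,-11/3, 14.82, 29, 35, 61,66, 91, 93, 98 ]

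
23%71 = 23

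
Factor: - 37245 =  - 3^1*5^1*13^1*191^1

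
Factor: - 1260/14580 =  - 3^(-4)*7^1  =  - 7/81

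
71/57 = 71/57= 1.25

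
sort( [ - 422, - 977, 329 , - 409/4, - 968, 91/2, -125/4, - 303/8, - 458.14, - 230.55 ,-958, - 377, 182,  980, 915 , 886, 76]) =[ - 977, - 968, - 958, - 458.14, - 422, - 377, - 230.55,-409/4, -303/8, - 125/4,91/2, 76, 182, 329, 886, 915,980]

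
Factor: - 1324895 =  - 5^1*11^1*13^1*17^1*109^1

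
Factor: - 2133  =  - 3^3*79^1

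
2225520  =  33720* 66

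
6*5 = 30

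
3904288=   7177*544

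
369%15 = 9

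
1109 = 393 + 716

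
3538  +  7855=11393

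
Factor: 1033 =1033^1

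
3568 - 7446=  - 3878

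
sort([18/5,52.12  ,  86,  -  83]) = [- 83,18/5,52.12,86] 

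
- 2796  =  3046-5842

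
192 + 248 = 440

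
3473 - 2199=1274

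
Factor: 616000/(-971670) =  - 8800/13881 = - 2^5*3^( - 1)*5^2*7^( - 1)*11^1*661^( - 1 ) 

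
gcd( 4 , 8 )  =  4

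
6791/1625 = 4 + 291/1625 = 4.18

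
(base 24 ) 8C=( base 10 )204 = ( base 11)176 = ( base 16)cc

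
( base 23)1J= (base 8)52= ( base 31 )1b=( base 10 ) 42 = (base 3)1120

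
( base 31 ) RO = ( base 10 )861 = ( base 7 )2340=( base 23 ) 1EA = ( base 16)35D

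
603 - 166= 437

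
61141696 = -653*( - 93632 ) 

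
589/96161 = 589/96161=0.01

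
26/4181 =26/4181  =  0.01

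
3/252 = 1/84  =  0.01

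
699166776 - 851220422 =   -  152053646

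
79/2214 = 79/2214 = 0.04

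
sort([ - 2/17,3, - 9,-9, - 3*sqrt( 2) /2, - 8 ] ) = [ - 9,-9, - 8, - 3*sqrt( 2 ) /2, - 2/17, 3 ]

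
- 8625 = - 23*375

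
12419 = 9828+2591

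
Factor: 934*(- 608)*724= - 2^8 * 19^1*181^1*467^1 = -411139328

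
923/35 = 26 + 13/35 = 26.37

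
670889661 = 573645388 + 97244273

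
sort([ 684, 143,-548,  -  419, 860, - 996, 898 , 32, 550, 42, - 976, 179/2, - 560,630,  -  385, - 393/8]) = [-996, - 976, - 560, - 548,-419,  -  385, - 393/8, 32, 42,179/2, 143,550,  630,684 , 860,898] 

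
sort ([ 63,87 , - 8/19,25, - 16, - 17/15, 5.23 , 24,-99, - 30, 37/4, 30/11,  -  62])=[ - 99,-62, -30, - 16, - 17/15 , - 8/19,  30/11 , 5.23, 37/4, 24, 25, 63, 87 ]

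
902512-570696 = 331816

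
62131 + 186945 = 249076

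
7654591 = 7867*973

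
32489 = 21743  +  10746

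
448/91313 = 448/91313=   0.00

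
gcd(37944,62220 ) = 204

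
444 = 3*148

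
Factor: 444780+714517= 809^1*1433^1  =  1159297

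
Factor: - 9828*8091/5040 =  - 2^( - 2)*3^3*5^ (-1)*13^1*29^1*31^1=   - 315549/20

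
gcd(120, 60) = 60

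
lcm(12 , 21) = 84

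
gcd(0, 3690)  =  3690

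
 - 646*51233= - 33096518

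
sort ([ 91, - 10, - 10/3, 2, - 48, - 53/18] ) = [-48, - 10, - 10/3, - 53/18, 2, 91]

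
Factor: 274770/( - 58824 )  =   - 2^( - 2 )*5^1*19^( - 1 ) *71^1 = - 355/76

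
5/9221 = 5/9221  =  0.00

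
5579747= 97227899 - 91648152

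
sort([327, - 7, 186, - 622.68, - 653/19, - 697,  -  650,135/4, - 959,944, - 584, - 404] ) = [ - 959, -697, - 650, - 622.68, - 584,-404, - 653/19,-7,135/4 , 186, 327, 944 ] 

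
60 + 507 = 567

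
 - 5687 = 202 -5889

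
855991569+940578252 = 1796569821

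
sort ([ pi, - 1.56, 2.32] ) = [-1.56, 2.32, pi]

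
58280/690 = 5828/69  =  84.46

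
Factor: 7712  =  2^5 *241^1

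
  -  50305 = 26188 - 76493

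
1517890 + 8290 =1526180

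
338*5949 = 2010762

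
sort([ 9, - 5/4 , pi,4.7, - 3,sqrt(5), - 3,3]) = [  -  3, - 3, - 5/4,sqrt(5 ), 3,pi,4.7,9 ]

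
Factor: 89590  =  2^1*5^1*17^2*31^1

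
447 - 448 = -1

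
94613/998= 94 + 801/998 = 94.80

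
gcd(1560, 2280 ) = 120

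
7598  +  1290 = 8888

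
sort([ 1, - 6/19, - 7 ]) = [  -  7,  -  6/19, 1 ]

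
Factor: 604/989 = 2^2*23^( - 1)*43^( - 1 )*151^1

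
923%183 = 8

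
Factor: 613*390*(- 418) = - 99931260=-2^2*3^1*5^1*11^1*13^1*19^1*613^1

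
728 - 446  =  282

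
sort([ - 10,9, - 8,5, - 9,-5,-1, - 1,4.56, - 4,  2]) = [ - 10, - 9, - 8, - 5,-4, - 1 , - 1, 2 , 4.56,5,9]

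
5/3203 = 5/3203 = 0.00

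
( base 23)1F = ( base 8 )46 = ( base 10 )38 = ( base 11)35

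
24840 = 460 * 54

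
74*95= 7030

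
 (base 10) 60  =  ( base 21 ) 2I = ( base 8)74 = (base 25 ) 2a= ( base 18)36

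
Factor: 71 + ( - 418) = - 347^1 = -347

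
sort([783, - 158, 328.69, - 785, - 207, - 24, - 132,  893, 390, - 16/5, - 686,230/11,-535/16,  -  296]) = [ - 785 , - 686 , - 296, - 207, - 158, - 132, - 535/16,- 24, - 16/5,  230/11,  328.69,  390,783,893 ] 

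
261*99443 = 25954623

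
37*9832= 363784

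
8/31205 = 8/31205 = 0.00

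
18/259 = 18/259 = 0.07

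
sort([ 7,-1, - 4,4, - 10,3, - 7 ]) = [-10, - 7, - 4 ,- 1,3,4, 7 ]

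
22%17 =5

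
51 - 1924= - 1873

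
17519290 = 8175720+9343570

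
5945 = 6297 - 352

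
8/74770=4/37385=0.00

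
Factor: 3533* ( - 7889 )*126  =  - 2^1*3^2*7^4*23^1*3533^1 = - 3511851462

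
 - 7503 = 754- 8257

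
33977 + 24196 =58173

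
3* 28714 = 86142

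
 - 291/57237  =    -  1 + 18982/19079  =  -0.01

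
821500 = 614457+207043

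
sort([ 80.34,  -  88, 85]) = [ - 88, 80.34, 85]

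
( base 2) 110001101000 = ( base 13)15a4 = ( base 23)602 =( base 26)4i4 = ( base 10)3176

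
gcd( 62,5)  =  1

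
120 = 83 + 37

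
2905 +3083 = 5988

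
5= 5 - 0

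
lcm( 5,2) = 10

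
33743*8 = 269944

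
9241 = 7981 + 1260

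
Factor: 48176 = 2^4 * 3011^1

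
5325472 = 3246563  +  2078909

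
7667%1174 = 623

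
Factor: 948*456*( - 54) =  - 23343552 = - 2^6*3^5*19^1* 79^1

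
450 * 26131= 11758950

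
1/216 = 1/216 = 0.00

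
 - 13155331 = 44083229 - 57238560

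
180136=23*7832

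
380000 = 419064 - 39064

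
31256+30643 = 61899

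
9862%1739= 1167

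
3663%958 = 789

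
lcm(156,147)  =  7644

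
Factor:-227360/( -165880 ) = 2^2*7^2*11^( - 1)*13^( - 1) = 196/143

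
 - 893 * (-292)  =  260756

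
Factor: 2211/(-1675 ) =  - 33/25 = - 3^1*5^ ( - 2 )*11^1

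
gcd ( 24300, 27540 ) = 1620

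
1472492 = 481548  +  990944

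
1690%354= 274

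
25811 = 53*487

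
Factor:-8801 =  - 13^1*677^1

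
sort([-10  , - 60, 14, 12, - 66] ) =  [ - 66,-60,-10,12, 14]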